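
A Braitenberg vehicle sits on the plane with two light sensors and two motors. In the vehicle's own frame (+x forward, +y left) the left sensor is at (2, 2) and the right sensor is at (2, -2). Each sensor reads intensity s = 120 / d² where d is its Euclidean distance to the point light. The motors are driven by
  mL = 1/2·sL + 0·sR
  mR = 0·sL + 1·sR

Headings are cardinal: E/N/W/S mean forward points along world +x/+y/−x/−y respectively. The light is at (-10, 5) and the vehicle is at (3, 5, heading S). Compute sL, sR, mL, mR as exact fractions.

left sensor world pos  = (5, 3); dL² = 229
right sensor world pos = (1, 3); dR² = 125
sL = 120/229 = 120/229
sR = 120/125 = 24/25
mL = 1/2·sL + 0·sR = 60/229
mR = 0·sL + 1·sR = 24/25

120/229 24/25 60/229 24/25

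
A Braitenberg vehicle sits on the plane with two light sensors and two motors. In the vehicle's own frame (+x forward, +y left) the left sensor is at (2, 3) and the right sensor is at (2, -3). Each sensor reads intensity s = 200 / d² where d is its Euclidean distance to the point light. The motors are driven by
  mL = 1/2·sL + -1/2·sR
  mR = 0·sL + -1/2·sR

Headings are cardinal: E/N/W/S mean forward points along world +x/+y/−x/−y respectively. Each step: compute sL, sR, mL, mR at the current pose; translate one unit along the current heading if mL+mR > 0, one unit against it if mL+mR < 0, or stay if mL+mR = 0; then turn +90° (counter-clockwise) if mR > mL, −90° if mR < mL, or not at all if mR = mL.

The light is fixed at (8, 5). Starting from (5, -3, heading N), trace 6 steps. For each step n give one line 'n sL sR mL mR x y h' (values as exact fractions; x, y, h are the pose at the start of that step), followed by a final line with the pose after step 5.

0 25/9 50/9 -25/18 -25/9 5 -3 N
1 200/37 40/29 2160/1073 -20/29 5 -4 E
2 100/61 100/73 600/4453 -50/73 6 -4 S
3 200/137 200/41 -9600/5617 -100/41 6 -3 W
4 50/13 5 -15/26 -5/2 7 -3 N
5 200/37 40/29 2160/1073 -20/29 7 -4 E
final 8 -4 S

n=0: pose=(5,-3,N); sL=25/9, sR=50/9; mL=-25/18, mR=-25/9; mL+mR=-25/6 → advance -1; mR−mL=-25/18 → turn -1·90°
n=1: pose=(5,-4,E); sL=200/37, sR=40/29; mL=2160/1073, mR=-20/29; mL+mR=1420/1073 → advance +1; mR−mL=-100/37 → turn -1·90°
n=2: pose=(6,-4,S); sL=100/61, sR=100/73; mL=600/4453, mR=-50/73; mL+mR=-2450/4453 → advance -1; mR−mL=-50/61 → turn -1·90°
n=3: pose=(6,-3,W); sL=200/137, sR=200/41; mL=-9600/5617, mR=-100/41; mL+mR=-23300/5617 → advance -1; mR−mL=-100/137 → turn -1·90°
n=4: pose=(7,-3,N); sL=50/13, sR=5; mL=-15/26, mR=-5/2; mL+mR=-40/13 → advance -1; mR−mL=-25/13 → turn -1·90°
n=5: pose=(7,-4,E); sL=200/37, sR=40/29; mL=2160/1073, mR=-20/29; mL+mR=1420/1073 → advance +1; mR−mL=-100/37 → turn -1·90°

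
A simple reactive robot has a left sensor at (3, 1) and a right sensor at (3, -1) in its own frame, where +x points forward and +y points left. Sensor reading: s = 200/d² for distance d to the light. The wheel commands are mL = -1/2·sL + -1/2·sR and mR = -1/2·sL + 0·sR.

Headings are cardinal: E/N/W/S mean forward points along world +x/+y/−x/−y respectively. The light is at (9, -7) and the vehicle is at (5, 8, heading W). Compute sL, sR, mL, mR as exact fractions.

left sensor world pos  = (2, 7); dL² = 245
right sensor world pos = (2, 9); dR² = 305
sL = 200/245 = 40/49
sR = 200/305 = 40/61
mL = -1/2·sL + -1/2·sR = -2200/2989
mR = -1/2·sL + 0·sR = -20/49

40/49 40/61 -2200/2989 -20/49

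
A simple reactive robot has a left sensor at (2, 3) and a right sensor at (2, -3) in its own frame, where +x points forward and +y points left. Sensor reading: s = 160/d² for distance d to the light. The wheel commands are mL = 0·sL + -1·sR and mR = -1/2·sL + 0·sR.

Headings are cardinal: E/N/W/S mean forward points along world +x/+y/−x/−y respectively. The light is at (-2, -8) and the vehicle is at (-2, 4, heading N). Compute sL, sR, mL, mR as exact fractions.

32/41 32/41 -32/41 -16/41

left sensor world pos  = (-5, 6); dL² = 205
right sensor world pos = (1, 6); dR² = 205
sL = 160/205 = 32/41
sR = 160/205 = 32/41
mL = 0·sL + -1·sR = -32/41
mR = -1/2·sL + 0·sR = -16/41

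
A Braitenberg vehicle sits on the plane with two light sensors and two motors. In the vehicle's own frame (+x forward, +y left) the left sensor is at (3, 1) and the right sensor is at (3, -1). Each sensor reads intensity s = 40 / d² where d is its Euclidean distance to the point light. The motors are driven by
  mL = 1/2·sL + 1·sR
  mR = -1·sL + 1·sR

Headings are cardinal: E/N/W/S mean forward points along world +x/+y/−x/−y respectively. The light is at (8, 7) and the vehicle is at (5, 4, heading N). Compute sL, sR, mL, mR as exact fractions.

5/2 10 45/4 15/2

left sensor world pos  = (4, 7); dL² = 16
right sensor world pos = (6, 7); dR² = 4
sL = 40/16 = 5/2
sR = 40/4 = 10
mL = 1/2·sL + 1·sR = 45/4
mR = -1·sL + 1·sR = 15/2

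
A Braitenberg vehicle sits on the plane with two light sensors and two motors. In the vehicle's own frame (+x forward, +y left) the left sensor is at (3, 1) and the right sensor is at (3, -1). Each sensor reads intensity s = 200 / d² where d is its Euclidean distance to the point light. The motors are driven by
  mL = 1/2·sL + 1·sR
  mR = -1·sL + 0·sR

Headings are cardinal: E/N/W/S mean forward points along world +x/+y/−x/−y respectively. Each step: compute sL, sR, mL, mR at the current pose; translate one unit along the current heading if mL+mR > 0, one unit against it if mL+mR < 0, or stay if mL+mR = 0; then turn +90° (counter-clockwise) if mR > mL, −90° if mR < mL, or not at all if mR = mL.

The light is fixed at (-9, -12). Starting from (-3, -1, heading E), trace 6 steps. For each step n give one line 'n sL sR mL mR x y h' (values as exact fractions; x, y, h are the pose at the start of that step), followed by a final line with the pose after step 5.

n=0: pose=(-3,-1,E); sL=8/9, sR=200/181; mL=2524/1629, mR=-8/9; mL+mR=1076/1629 → advance +1; mR−mL=-1324/543 → turn -1·90°
n=1: pose=(-2,-1,S); sL=25/16, sR=2; mL=89/32, mR=-25/16; mL+mR=39/32 → advance +1; mR−mL=-139/32 → turn -1·90°
n=2: pose=(-2,-2,W); sL=200/97, sR=200/137; mL=33100/13289, mR=-200/97; mL+mR=5700/13289 → advance +1; mR−mL=-60500/13289 → turn -1·90°
n=3: pose=(-3,-2,N); sL=100/97, sR=100/109; mL=15150/10573, mR=-100/97; mL+mR=4250/10573 → advance +1; mR−mL=-26050/10573 → turn -1·90°
n=4: pose=(-3,-1,E); sL=8/9, sR=200/181; mL=2524/1629, mR=-8/9; mL+mR=1076/1629 → advance +1; mR−mL=-1324/543 → turn -1·90°
n=5: pose=(-2,-1,S); sL=25/16, sR=2; mL=89/32, mR=-25/16; mL+mR=39/32 → advance +1; mR−mL=-139/32 → turn -1·90°

0 8/9 200/181 2524/1629 -8/9 -3 -1 E
1 25/16 2 89/32 -25/16 -2 -1 S
2 200/97 200/137 33100/13289 -200/97 -2 -2 W
3 100/97 100/109 15150/10573 -100/97 -3 -2 N
4 8/9 200/181 2524/1629 -8/9 -3 -1 E
5 25/16 2 89/32 -25/16 -2 -1 S
final -2 -2 W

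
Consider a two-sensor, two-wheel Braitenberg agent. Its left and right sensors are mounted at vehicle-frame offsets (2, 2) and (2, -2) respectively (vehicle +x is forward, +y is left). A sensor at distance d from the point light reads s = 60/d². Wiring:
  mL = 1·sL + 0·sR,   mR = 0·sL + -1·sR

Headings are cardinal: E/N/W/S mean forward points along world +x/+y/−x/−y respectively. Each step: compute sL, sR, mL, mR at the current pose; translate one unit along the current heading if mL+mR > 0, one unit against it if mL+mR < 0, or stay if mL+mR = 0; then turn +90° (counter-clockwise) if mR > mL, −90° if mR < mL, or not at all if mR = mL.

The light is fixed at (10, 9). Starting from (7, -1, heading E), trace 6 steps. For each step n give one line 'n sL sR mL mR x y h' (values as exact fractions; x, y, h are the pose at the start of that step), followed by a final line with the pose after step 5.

0 12/13 12/29 12/13 -12/29 7 -1 E
1 5/12 3/8 5/12 -3/8 8 -1 S
2 12/37 60/97 12/37 -60/97 8 -2 W
3 2/3 30/41 2/3 -30/41 9 -2 N
4 60/101 60/197 60/101 -60/197 9 -3 E
5 3/10 3/10 3/10 -3/10 10 -3 S
final 10 -3 W

n=0: pose=(7,-1,E); sL=12/13, sR=12/29; mL=12/13, mR=-12/29; mL+mR=192/377 → advance +1; mR−mL=-504/377 → turn -1·90°
n=1: pose=(8,-1,S); sL=5/12, sR=3/8; mL=5/12, mR=-3/8; mL+mR=1/24 → advance +1; mR−mL=-19/24 → turn -1·90°
n=2: pose=(8,-2,W); sL=12/37, sR=60/97; mL=12/37, mR=-60/97; mL+mR=-1056/3589 → advance -1; mR−mL=-3384/3589 → turn -1·90°
n=3: pose=(9,-2,N); sL=2/3, sR=30/41; mL=2/3, mR=-30/41; mL+mR=-8/123 → advance -1; mR−mL=-172/123 → turn -1·90°
n=4: pose=(9,-3,E); sL=60/101, sR=60/197; mL=60/101, mR=-60/197; mL+mR=5760/19897 → advance +1; mR−mL=-17880/19897 → turn -1·90°
n=5: pose=(10,-3,S); sL=3/10, sR=3/10; mL=3/10, mR=-3/10; mL+mR=0 → advance +0; mR−mL=-3/5 → turn -1·90°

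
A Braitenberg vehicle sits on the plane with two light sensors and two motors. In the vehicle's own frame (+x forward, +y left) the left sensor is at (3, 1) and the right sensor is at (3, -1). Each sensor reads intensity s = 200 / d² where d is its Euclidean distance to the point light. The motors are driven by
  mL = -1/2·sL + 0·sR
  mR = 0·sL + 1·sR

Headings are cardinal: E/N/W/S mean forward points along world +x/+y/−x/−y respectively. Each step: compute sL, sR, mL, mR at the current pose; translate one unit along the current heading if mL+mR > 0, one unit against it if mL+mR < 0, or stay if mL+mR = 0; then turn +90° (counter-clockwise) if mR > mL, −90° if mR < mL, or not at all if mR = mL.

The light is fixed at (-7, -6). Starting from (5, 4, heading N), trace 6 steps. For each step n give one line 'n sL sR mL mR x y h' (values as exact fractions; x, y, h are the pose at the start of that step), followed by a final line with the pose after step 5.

0 20/29 100/169 -10/29 100/169 5 4 N
1 200/181 8/9 -100/181 8/9 5 5 W
2 25/26 50/41 -25/52 50/41 4 5 S
3 200/317 200/277 -100/317 200/277 4 4 E
4 20/29 100/169 -10/29 100/169 5 4 N
5 200/181 8/9 -100/181 8/9 5 5 W
final 4 5 S

n=0: pose=(5,4,N); sL=20/29, sR=100/169; mL=-10/29, mR=100/169; mL+mR=1210/4901 → advance +1; mR−mL=4590/4901 → turn +1·90°
n=1: pose=(5,5,W); sL=200/181, sR=8/9; mL=-100/181, mR=8/9; mL+mR=548/1629 → advance +1; mR−mL=2348/1629 → turn +1·90°
n=2: pose=(4,5,S); sL=25/26, sR=50/41; mL=-25/52, mR=50/41; mL+mR=1575/2132 → advance +1; mR−mL=3625/2132 → turn +1·90°
n=3: pose=(4,4,E); sL=200/317, sR=200/277; mL=-100/317, mR=200/277; mL+mR=35700/87809 → advance +1; mR−mL=91100/87809 → turn +1·90°
n=4: pose=(5,4,N); sL=20/29, sR=100/169; mL=-10/29, mR=100/169; mL+mR=1210/4901 → advance +1; mR−mL=4590/4901 → turn +1·90°
n=5: pose=(5,5,W); sL=200/181, sR=8/9; mL=-100/181, mR=8/9; mL+mR=548/1629 → advance +1; mR−mL=2348/1629 → turn +1·90°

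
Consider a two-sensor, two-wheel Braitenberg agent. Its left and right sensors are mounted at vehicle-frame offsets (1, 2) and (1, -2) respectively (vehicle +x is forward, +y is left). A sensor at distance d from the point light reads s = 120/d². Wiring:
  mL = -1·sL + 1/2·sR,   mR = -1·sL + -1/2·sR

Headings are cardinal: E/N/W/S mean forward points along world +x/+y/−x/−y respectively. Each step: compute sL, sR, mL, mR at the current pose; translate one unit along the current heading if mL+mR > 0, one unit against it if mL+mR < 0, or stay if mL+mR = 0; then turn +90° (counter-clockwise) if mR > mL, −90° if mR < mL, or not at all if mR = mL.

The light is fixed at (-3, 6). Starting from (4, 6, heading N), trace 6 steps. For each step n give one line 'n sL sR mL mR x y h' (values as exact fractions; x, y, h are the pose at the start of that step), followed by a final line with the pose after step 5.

n=0: pose=(4,6,N); sL=60/13, sR=60/41; mL=-2070/533, mR=-2850/533; mL+mR=-120/13 → advance -1; mR−mL=-60/41 → turn -1·90°
n=1: pose=(4,5,E); sL=24/13, sR=120/73; mL=-972/949, mR=-2532/949; mL+mR=-48/13 → advance -1; mR−mL=-120/73 → turn -1·90°
n=2: pose=(3,5,S); sL=30/17, sR=6; mL=21/17, mR=-81/17; mL+mR=-60/17 → advance -1; mR−mL=-6 → turn -1·90°
n=3: pose=(3,6,W); sL=120/29, sR=120/29; mL=-60/29, mR=-180/29; mL+mR=-240/29 → advance -1; mR−mL=-120/29 → turn -1·90°
n=4: pose=(4,6,N); sL=60/13, sR=60/41; mL=-2070/533, mR=-2850/533; mL+mR=-120/13 → advance -1; mR−mL=-60/41 → turn -1·90°
n=5: pose=(4,5,E); sL=24/13, sR=120/73; mL=-972/949, mR=-2532/949; mL+mR=-48/13 → advance -1; mR−mL=-120/73 → turn -1·90°

0 60/13 60/41 -2070/533 -2850/533 4 6 N
1 24/13 120/73 -972/949 -2532/949 4 5 E
2 30/17 6 21/17 -81/17 3 5 S
3 120/29 120/29 -60/29 -180/29 3 6 W
4 60/13 60/41 -2070/533 -2850/533 4 6 N
5 24/13 120/73 -972/949 -2532/949 4 5 E
final 3 5 S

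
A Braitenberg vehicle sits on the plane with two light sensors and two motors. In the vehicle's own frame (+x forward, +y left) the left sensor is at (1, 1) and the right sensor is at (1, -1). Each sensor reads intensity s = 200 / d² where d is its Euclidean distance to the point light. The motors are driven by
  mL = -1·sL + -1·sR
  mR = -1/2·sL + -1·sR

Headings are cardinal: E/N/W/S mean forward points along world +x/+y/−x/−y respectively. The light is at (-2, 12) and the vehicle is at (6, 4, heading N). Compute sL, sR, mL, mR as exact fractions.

left sensor world pos  = (5, 5); dL² = 98
right sensor world pos = (7, 5); dR² = 130
sL = 200/98 = 100/49
sR = 200/130 = 20/13
mL = -1·sL + -1·sR = -2280/637
mR = -1/2·sL + -1·sR = -1630/637

100/49 20/13 -2280/637 -1630/637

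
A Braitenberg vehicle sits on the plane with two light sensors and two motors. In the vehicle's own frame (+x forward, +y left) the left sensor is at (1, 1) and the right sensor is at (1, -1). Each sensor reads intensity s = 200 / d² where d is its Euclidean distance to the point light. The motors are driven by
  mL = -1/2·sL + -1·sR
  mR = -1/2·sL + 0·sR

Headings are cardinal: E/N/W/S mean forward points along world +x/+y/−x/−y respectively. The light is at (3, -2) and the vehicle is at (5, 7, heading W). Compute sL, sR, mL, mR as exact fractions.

40/13 200/101 -4620/1313 -20/13

left sensor world pos  = (4, 6); dL² = 65
right sensor world pos = (4, 8); dR² = 101
sL = 200/65 = 40/13
sR = 200/101 = 200/101
mL = -1/2·sL + -1·sR = -4620/1313
mR = -1/2·sL + 0·sR = -20/13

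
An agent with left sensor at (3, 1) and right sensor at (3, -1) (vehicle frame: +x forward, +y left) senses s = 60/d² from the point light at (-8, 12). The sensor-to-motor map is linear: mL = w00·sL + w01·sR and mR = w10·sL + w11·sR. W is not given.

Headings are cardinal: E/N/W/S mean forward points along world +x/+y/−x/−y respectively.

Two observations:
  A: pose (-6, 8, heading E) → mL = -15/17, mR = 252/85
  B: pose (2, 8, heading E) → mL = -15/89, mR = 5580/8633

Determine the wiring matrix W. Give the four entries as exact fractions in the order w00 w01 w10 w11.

-1/2 0 1 1

obs A: pose=(-6,8,E) → sL=30/17, sR=6/5, mL=-15/17, mR=252/85
obs B: pose=(2,8,E) → sL=30/89, sR=30/97, mL=-15/89, mR=5580/8633
sensor matrix S = [[30/17, 6/5], [30/89, 30/97]]; det S = 20736/146761
solve [mL_A; mL_B] = S·[w00; w01] and [mR_A; mR_B] = S·[w10; w11]:
  w00 = -1/2, w01 = 0, w10 = 1, w11 = 1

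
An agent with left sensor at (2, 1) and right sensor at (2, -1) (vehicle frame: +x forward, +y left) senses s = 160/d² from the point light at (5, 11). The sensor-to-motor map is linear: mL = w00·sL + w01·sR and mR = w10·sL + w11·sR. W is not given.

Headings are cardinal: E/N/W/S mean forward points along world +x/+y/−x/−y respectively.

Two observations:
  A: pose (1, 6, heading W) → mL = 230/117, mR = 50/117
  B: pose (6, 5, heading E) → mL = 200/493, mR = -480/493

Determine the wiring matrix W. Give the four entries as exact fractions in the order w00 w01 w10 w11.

-1/2 1 -1/2 1/2

obs A: pose=(1,6,W) → sL=20/9, sR=40/13, mL=230/117, mR=50/117
obs B: pose=(6,5,E) → sL=80/17, sR=80/29, mL=200/493, mR=-480/493
sensor matrix S = [[20/9, 40/13], [80/17, 80/29]]; det S = -481600/57681
solve [mL_A; mL_B] = S·[w00; w01] and [mR_A; mR_B] = S·[w10; w11]:
  w00 = -1/2, w01 = 1, w10 = -1/2, w11 = 1/2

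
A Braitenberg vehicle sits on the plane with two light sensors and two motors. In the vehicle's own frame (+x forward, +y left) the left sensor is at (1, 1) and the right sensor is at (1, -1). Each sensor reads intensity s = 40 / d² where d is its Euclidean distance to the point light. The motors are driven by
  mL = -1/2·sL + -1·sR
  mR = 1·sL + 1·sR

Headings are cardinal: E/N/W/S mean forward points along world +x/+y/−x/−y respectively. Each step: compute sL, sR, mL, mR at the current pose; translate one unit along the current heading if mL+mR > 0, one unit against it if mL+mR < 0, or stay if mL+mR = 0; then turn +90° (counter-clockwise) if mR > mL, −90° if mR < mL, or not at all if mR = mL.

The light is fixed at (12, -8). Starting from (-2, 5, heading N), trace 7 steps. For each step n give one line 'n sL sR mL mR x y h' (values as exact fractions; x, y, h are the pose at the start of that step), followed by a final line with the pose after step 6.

n=0: pose=(-2,5,N); sL=40/421, sR=8/73; mL=-4828/30733, mR=6288/30733; mL+mR=20/421 → advance +1; mR−mL=11116/30733 → turn +1·90°
n=1: pose=(-2,6,W); sL=20/197, sR=4/45; mL=-1238/8865, mR=1688/8865; mL+mR=10/197 → advance +1; mR−mL=2926/8865 → turn +1·90°
n=2: pose=(-3,6,S); sL=8/73, sR=8/85; mL=-924/6205, mR=1264/6205; mL+mR=4/73 → advance +1; mR−mL=2188/6205 → turn +1·90°
n=3: pose=(-3,5,E); sL=5/49, sR=2/17; mL=-281/1666, mR=183/833; mL+mR=5/98 → advance +1; mR−mL=647/1666 → turn +1·90°
n=4: pose=(-2,5,N); sL=40/421, sR=8/73; mL=-4828/30733, mR=6288/30733; mL+mR=20/421 → advance +1; mR−mL=11116/30733 → turn +1·90°
n=5: pose=(-2,6,W); sL=20/197, sR=4/45; mL=-1238/8865, mR=1688/8865; mL+mR=10/197 → advance +1; mR−mL=2926/8865 → turn +1·90°
n=6: pose=(-3,6,S); sL=8/73, sR=8/85; mL=-924/6205, mR=1264/6205; mL+mR=4/73 → advance +1; mR−mL=2188/6205 → turn +1·90°

0 40/421 8/73 -4828/30733 6288/30733 -2 5 N
1 20/197 4/45 -1238/8865 1688/8865 -2 6 W
2 8/73 8/85 -924/6205 1264/6205 -3 6 S
3 5/49 2/17 -281/1666 183/833 -3 5 E
4 40/421 8/73 -4828/30733 6288/30733 -2 5 N
5 20/197 4/45 -1238/8865 1688/8865 -2 6 W
6 8/73 8/85 -924/6205 1264/6205 -3 6 S
final -3 5 E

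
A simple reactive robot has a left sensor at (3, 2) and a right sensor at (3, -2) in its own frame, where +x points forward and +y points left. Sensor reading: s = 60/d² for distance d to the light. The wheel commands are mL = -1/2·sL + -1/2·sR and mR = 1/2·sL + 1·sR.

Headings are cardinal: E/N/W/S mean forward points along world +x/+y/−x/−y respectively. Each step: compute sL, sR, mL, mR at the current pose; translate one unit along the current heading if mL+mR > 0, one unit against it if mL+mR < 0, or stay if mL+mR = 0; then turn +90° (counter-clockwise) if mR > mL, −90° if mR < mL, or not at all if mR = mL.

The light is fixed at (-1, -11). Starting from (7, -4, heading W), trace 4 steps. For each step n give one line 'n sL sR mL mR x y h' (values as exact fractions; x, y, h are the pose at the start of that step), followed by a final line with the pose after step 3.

0 6/5 30/53 -234/265 309/265 7 -4 W
1 60/97 60/41 -4140/3977 7050/3977 6 -4 S
2 15/41 15/29 -525/1189 1665/2378 6 -5 E
3 20/39 60/181 -2980/7059 4150/7059 7 -5 N
final 7 -4 W

n=0: pose=(7,-4,W); sL=6/5, sR=30/53; mL=-234/265, mR=309/265; mL+mR=15/53 → advance +1; mR−mL=543/265 → turn +1·90°
n=1: pose=(6,-4,S); sL=60/97, sR=60/41; mL=-4140/3977, mR=7050/3977; mL+mR=30/41 → advance +1; mR−mL=11190/3977 → turn +1·90°
n=2: pose=(6,-5,E); sL=15/41, sR=15/29; mL=-525/1189, mR=1665/2378; mL+mR=15/58 → advance +1; mR−mL=2715/2378 → turn +1·90°
n=3: pose=(7,-5,N); sL=20/39, sR=60/181; mL=-2980/7059, mR=4150/7059; mL+mR=30/181 → advance +1; mR−mL=7130/7059 → turn +1·90°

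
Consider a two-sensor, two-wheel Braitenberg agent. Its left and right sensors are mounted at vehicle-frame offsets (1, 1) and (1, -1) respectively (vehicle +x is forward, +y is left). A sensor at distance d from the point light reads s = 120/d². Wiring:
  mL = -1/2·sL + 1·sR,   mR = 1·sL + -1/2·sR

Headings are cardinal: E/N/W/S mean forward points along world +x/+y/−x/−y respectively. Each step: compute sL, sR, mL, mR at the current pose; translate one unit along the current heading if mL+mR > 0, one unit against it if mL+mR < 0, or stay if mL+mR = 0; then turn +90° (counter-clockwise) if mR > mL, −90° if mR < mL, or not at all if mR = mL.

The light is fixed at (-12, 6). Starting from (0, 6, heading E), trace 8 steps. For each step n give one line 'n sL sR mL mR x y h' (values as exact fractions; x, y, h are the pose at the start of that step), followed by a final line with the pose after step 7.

n=0: pose=(0,6,E); sL=12/17, sR=12/17; mL=6/17, mR=6/17; mL+mR=12/17 → advance +1; mR−mL=0 → turn +0·90°
n=1: pose=(1,6,E); sL=120/197, sR=120/197; mL=60/197, mR=60/197; mL+mR=120/197 → advance +1; mR−mL=0 → turn +0·90°
n=2: pose=(2,6,E); sL=60/113, sR=60/113; mL=30/113, mR=30/113; mL+mR=60/113 → advance +1; mR−mL=0 → turn +0·90°
n=3: pose=(3,6,E); sL=120/257, sR=120/257; mL=60/257, mR=60/257; mL+mR=120/257 → advance +1; mR−mL=0 → turn +0·90°
n=4: pose=(4,6,E); sL=12/29, sR=12/29; mL=6/29, mR=6/29; mL+mR=12/29 → advance +1; mR−mL=0 → turn +0·90°
n=5: pose=(5,6,E); sL=24/65, sR=24/65; mL=12/65, mR=12/65; mL+mR=24/65 → advance +1; mR−mL=0 → turn +0·90°
n=6: pose=(6,6,E); sL=60/181, sR=60/181; mL=30/181, mR=30/181; mL+mR=60/181 → advance +1; mR−mL=0 → turn +0·90°
n=7: pose=(7,6,E); sL=120/401, sR=120/401; mL=60/401, mR=60/401; mL+mR=120/401 → advance +1; mR−mL=0 → turn +0·90°

0 12/17 12/17 6/17 6/17 0 6 E
1 120/197 120/197 60/197 60/197 1 6 E
2 60/113 60/113 30/113 30/113 2 6 E
3 120/257 120/257 60/257 60/257 3 6 E
4 12/29 12/29 6/29 6/29 4 6 E
5 24/65 24/65 12/65 12/65 5 6 E
6 60/181 60/181 30/181 30/181 6 6 E
7 120/401 120/401 60/401 60/401 7 6 E
final 8 6 E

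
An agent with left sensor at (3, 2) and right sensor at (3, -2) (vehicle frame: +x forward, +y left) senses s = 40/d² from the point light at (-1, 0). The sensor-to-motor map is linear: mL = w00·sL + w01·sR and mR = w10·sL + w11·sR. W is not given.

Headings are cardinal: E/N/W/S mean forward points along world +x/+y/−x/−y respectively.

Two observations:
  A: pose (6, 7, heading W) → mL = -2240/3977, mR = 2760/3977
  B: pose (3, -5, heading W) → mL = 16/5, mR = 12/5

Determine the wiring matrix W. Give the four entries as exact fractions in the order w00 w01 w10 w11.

-1 1 1/2 1/2

obs A: pose=(6,7,W) → sL=40/41, sR=40/97, mL=-2240/3977, mR=2760/3977
obs B: pose=(3,-5,W) → sL=4/5, sR=4, mL=16/5, mR=12/5
sensor matrix S = [[40/41, 40/97], [4/5, 4]]; det S = 14208/3977
solve [mL_A; mL_B] = S·[w00; w01] and [mR_A; mR_B] = S·[w10; w11]:
  w00 = -1, w01 = 1, w10 = 1/2, w11 = 1/2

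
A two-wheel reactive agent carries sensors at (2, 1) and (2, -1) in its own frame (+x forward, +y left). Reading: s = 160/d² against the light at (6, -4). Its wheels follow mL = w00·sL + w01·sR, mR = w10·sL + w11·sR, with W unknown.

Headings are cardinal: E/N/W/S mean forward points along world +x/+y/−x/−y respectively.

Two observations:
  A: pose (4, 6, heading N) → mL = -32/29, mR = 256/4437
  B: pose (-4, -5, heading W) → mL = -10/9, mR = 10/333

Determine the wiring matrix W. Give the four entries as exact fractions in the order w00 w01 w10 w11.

0 -1 -1 1

obs A: pose=(4,6,N) → sL=160/153, sR=32/29, mL=-32/29, mR=256/4437
obs B: pose=(-4,-5,W) → sL=40/37, sR=10/9, mL=-10/9, mR=10/333
sensor matrix S = [[160/153, 32/29], [40/37, 10/9]]; det S = -45760/1477521
solve [mL_A; mL_B] = S·[w00; w01] and [mR_A; mR_B] = S·[w10; w11]:
  w00 = 0, w01 = -1, w10 = -1, w11 = 1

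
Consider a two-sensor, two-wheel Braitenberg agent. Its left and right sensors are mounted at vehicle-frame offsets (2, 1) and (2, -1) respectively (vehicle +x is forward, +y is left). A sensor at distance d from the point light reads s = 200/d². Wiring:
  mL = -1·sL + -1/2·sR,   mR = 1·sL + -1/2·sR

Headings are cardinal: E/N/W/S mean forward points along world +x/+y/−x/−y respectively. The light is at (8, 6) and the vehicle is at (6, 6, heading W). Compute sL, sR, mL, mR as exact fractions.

left sensor world pos  = (4, 5); dL² = 17
right sensor world pos = (4, 7); dR² = 17
sL = 200/17 = 200/17
sR = 200/17 = 200/17
mL = -1·sL + -1/2·sR = -300/17
mR = 1·sL + -1/2·sR = 100/17

200/17 200/17 -300/17 100/17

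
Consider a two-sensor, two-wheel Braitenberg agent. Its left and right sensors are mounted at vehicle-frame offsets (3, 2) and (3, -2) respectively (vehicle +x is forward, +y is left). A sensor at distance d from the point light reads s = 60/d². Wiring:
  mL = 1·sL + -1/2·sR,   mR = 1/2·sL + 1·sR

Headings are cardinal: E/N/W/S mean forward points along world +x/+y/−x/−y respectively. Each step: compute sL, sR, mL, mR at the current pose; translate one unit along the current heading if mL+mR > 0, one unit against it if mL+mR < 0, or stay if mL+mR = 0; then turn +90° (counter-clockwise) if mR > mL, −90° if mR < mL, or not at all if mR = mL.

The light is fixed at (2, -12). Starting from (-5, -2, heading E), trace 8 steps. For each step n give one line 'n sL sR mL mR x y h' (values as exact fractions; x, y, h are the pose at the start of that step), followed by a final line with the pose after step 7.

0 3/8 3/4 0 15/16 -5 -2 E
1 60/233 12/37 822/8621 3906/8621 -4 -2 N
2 10/27 6/25 169/675 287/675 -4 -1 W
3 60/89 12/29 1206/2581 1938/2581 -5 -1 S
4 3/8 3/4 0 15/16 -5 -2 E
5 60/233 12/37 822/8621 3906/8621 -4 -2 N
6 10/27 6/25 169/675 287/675 -4 -1 W
7 60/89 12/29 1206/2581 1938/2581 -5 -1 S
final -5 -2 E

n=0: pose=(-5,-2,E); sL=3/8, sR=3/4; mL=0, mR=15/16; mL+mR=15/16 → advance +1; mR−mL=15/16 → turn +1·90°
n=1: pose=(-4,-2,N); sL=60/233, sR=12/37; mL=822/8621, mR=3906/8621; mL+mR=4728/8621 → advance +1; mR−mL=3084/8621 → turn +1·90°
n=2: pose=(-4,-1,W); sL=10/27, sR=6/25; mL=169/675, mR=287/675; mL+mR=152/225 → advance +1; mR−mL=118/675 → turn +1·90°
n=3: pose=(-5,-1,S); sL=60/89, sR=12/29; mL=1206/2581, mR=1938/2581; mL+mR=3144/2581 → advance +1; mR−mL=732/2581 → turn +1·90°
n=4: pose=(-5,-2,E); sL=3/8, sR=3/4; mL=0, mR=15/16; mL+mR=15/16 → advance +1; mR−mL=15/16 → turn +1·90°
n=5: pose=(-4,-2,N); sL=60/233, sR=12/37; mL=822/8621, mR=3906/8621; mL+mR=4728/8621 → advance +1; mR−mL=3084/8621 → turn +1·90°
n=6: pose=(-4,-1,W); sL=10/27, sR=6/25; mL=169/675, mR=287/675; mL+mR=152/225 → advance +1; mR−mL=118/675 → turn +1·90°
n=7: pose=(-5,-1,S); sL=60/89, sR=12/29; mL=1206/2581, mR=1938/2581; mL+mR=3144/2581 → advance +1; mR−mL=732/2581 → turn +1·90°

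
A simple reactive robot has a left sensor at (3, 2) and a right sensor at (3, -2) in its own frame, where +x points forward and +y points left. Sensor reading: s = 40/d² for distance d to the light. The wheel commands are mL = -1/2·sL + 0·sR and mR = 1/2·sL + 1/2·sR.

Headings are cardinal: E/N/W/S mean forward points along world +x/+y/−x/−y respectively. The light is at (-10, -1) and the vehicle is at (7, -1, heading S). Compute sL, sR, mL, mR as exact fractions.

4/37 20/117 -2/37 604/4329

left sensor world pos  = (9, -4); dL² = 370
right sensor world pos = (5, -4); dR² = 234
sL = 40/370 = 4/37
sR = 40/234 = 20/117
mL = -1/2·sL + 0·sR = -2/37
mR = 1/2·sL + 1/2·sR = 604/4329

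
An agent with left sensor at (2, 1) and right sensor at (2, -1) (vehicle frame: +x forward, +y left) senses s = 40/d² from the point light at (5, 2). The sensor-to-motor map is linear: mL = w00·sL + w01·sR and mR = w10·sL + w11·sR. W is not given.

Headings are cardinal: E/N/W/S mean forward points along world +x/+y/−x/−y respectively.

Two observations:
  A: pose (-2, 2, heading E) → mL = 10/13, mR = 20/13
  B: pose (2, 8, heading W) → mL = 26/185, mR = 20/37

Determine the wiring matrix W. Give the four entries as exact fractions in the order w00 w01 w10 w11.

obs A: pose=(-2,2,E) → sL=20/13, sR=20/13, mL=10/13, mR=20/13
obs B: pose=(2,8,W) → sL=4/5, sR=20/37, mL=26/185, mR=20/37
sensor matrix S = [[20/13, 20/13], [4/5, 20/37]]; det S = -192/481
solve [mL_A; mL_B] = S·[w00; w01] and [mR_A; mR_B] = S·[w10; w11]:
  w00 = -1/2, w01 = 1, w10 = 0, w11 = 1

-1/2 1 0 1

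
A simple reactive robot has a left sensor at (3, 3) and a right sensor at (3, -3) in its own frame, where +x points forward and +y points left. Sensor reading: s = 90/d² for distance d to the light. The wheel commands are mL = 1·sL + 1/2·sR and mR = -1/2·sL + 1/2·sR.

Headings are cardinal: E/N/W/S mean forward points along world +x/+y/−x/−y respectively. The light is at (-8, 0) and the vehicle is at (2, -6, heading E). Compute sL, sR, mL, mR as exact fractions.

45/89 9/25 3051/4450 -162/2225

left sensor world pos  = (5, -3); dL² = 178
right sensor world pos = (5, -9); dR² = 250
sL = 90/178 = 45/89
sR = 90/250 = 9/25
mL = 1·sL + 1/2·sR = 3051/4450
mR = -1/2·sL + 1/2·sR = -162/2225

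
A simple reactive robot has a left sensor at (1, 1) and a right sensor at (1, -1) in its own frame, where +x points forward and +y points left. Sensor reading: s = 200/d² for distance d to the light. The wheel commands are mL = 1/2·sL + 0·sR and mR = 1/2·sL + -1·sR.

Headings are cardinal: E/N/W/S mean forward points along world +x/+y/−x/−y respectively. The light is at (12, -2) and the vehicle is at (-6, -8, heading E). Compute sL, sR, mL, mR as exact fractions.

left sensor world pos  = (-5, -7); dL² = 314
right sensor world pos = (-5, -9); dR² = 338
sL = 200/314 = 100/157
sR = 200/338 = 100/169
mL = 1/2·sL + 0·sR = 50/157
mR = 1/2·sL + -1·sR = -7250/26533

100/157 100/169 50/157 -7250/26533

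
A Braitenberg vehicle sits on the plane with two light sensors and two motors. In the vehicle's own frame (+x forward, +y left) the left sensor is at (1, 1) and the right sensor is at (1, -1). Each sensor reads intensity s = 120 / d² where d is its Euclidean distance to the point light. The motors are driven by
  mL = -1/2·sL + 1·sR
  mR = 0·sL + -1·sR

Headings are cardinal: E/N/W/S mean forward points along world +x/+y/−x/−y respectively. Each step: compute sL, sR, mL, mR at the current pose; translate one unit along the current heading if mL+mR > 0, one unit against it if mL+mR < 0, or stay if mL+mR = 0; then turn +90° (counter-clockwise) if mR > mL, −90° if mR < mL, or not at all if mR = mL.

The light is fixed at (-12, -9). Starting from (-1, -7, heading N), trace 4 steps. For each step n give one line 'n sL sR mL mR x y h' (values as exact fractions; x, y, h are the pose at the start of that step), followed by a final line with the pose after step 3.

n=0: pose=(-1,-7,N); sL=120/109, sR=40/51; mL=1300/5559, mR=-40/51; mL+mR=-60/109 → advance -1; mR−mL=-5660/5559 → turn -1·90°
n=1: pose=(-1,-8,E); sL=30/37, sR=5/6; mL=95/222, mR=-5/6; mL+mR=-15/37 → advance -1; mR−mL=-140/111 → turn -1·90°
n=2: pose=(-2,-8,S); sL=120/121, sR=40/27; mL=3220/3267, mR=-40/27; mL+mR=-60/121 → advance -1; mR−mL=-8060/3267 → turn -1·90°
n=3: pose=(-2,-7,W); sL=60/41, sR=4/3; mL=74/123, mR=-4/3; mL+mR=-30/41 → advance -1; mR−mL=-238/123 → turn -1·90°

0 120/109 40/51 1300/5559 -40/51 -1 -7 N
1 30/37 5/6 95/222 -5/6 -1 -8 E
2 120/121 40/27 3220/3267 -40/27 -2 -8 S
3 60/41 4/3 74/123 -4/3 -2 -7 W
final -1 -7 N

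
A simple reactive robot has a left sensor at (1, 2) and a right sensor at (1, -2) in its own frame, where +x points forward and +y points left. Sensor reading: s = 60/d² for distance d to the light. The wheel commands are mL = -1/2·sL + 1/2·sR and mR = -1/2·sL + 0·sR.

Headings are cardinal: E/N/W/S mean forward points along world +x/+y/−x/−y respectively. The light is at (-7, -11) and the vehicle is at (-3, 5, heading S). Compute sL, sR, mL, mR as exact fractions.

20/87 60/229 320/19923 -10/87

left sensor world pos  = (-1, 4); dL² = 261
right sensor world pos = (-5, 4); dR² = 229
sL = 60/261 = 20/87
sR = 60/229 = 60/229
mL = -1/2·sL + 1/2·sR = 320/19923
mR = -1/2·sL + 0·sR = -10/87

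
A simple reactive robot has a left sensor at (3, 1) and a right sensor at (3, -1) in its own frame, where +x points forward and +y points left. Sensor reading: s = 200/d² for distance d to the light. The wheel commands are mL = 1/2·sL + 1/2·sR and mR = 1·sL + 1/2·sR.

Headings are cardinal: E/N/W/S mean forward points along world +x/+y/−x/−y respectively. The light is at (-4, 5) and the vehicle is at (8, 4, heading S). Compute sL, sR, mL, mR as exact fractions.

left sensor world pos  = (9, 1); dL² = 185
right sensor world pos = (7, 1); dR² = 137
sL = 200/185 = 40/37
sR = 200/137 = 200/137
mL = 1/2·sL + 1/2·sR = 6440/5069
mR = 1·sL + 1/2·sR = 9180/5069

40/37 200/137 6440/5069 9180/5069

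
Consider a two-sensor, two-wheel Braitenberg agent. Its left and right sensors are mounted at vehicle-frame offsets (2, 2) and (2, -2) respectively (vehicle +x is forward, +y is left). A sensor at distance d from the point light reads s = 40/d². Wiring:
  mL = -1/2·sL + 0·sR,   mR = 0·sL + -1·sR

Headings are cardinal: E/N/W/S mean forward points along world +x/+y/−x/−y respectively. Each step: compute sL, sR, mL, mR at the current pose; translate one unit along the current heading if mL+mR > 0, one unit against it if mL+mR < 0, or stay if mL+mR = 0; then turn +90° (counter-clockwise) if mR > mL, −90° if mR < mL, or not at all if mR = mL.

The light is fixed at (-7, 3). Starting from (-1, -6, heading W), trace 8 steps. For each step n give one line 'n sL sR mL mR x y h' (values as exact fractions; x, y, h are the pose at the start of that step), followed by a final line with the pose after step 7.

0 40/137 8/13 -20/137 -8/13 -1 -6 W
1 20/37 4/13 -10/37 -4/13 0 -6 N
2 8/29 8/45 -4/29 -8/45 0 -7 E
3 5/26 1/4 -5/52 -1/4 -1 -7 S
4 40/137 8/13 -20/137 -8/13 -1 -6 W
5 20/37 4/13 -10/37 -4/13 0 -6 N
6 8/29 8/45 -4/29 -8/45 0 -7 E
7 5/26 1/4 -5/52 -1/4 -1 -7 S
final -1 -6 W

n=0: pose=(-1,-6,W); sL=40/137, sR=8/13; mL=-20/137, mR=-8/13; mL+mR=-1356/1781 → advance -1; mR−mL=-836/1781 → turn -1·90°
n=1: pose=(0,-6,N); sL=20/37, sR=4/13; mL=-10/37, mR=-4/13; mL+mR=-278/481 → advance -1; mR−mL=-18/481 → turn -1·90°
n=2: pose=(0,-7,E); sL=8/29, sR=8/45; mL=-4/29, mR=-8/45; mL+mR=-412/1305 → advance -1; mR−mL=-52/1305 → turn -1·90°
n=3: pose=(-1,-7,S); sL=5/26, sR=1/4; mL=-5/52, mR=-1/4; mL+mR=-9/26 → advance -1; mR−mL=-2/13 → turn -1·90°
n=4: pose=(-1,-6,W); sL=40/137, sR=8/13; mL=-20/137, mR=-8/13; mL+mR=-1356/1781 → advance -1; mR−mL=-836/1781 → turn -1·90°
n=5: pose=(0,-6,N); sL=20/37, sR=4/13; mL=-10/37, mR=-4/13; mL+mR=-278/481 → advance -1; mR−mL=-18/481 → turn -1·90°
n=6: pose=(0,-7,E); sL=8/29, sR=8/45; mL=-4/29, mR=-8/45; mL+mR=-412/1305 → advance -1; mR−mL=-52/1305 → turn -1·90°
n=7: pose=(-1,-7,S); sL=5/26, sR=1/4; mL=-5/52, mR=-1/4; mL+mR=-9/26 → advance -1; mR−mL=-2/13 → turn -1·90°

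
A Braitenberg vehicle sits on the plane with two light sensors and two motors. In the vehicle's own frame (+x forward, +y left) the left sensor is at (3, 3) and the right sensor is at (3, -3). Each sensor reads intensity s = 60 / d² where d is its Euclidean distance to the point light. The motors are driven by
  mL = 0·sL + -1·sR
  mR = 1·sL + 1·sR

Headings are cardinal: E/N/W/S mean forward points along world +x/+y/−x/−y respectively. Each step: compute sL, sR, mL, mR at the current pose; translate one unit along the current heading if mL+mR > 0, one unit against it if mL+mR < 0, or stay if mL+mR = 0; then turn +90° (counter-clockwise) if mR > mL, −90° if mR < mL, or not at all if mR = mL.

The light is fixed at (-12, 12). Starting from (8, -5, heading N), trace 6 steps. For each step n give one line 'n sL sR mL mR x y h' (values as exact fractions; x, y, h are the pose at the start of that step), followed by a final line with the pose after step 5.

0 12/97 12/145 -12/145 2904/14065 8 -5 N
1 6/65 30/229 -30/229 3324/14885 8 -4 W
2 12/169 60/617 -60/617 17544/104273 7 -4 S
3 3/34 15/221 -15/221 69/442 7 -5 E
4 12/97 12/145 -12/145 2904/14065 8 -5 N
5 6/65 30/229 -30/229 3324/14885 8 -4 W
final 7 -4 S

n=0: pose=(8,-5,N); sL=12/97, sR=12/145; mL=-12/145, mR=2904/14065; mL+mR=12/97 → advance +1; mR−mL=4068/14065 → turn +1·90°
n=1: pose=(8,-4,W); sL=6/65, sR=30/229; mL=-30/229, mR=3324/14885; mL+mR=6/65 → advance +1; mR−mL=5274/14885 → turn +1·90°
n=2: pose=(7,-4,S); sL=12/169, sR=60/617; mL=-60/617, mR=17544/104273; mL+mR=12/169 → advance +1; mR−mL=27684/104273 → turn +1·90°
n=3: pose=(7,-5,E); sL=3/34, sR=15/221; mL=-15/221, mR=69/442; mL+mR=3/34 → advance +1; mR−mL=99/442 → turn +1·90°
n=4: pose=(8,-5,N); sL=12/97, sR=12/145; mL=-12/145, mR=2904/14065; mL+mR=12/97 → advance +1; mR−mL=4068/14065 → turn +1·90°
n=5: pose=(8,-4,W); sL=6/65, sR=30/229; mL=-30/229, mR=3324/14885; mL+mR=6/65 → advance +1; mR−mL=5274/14885 → turn +1·90°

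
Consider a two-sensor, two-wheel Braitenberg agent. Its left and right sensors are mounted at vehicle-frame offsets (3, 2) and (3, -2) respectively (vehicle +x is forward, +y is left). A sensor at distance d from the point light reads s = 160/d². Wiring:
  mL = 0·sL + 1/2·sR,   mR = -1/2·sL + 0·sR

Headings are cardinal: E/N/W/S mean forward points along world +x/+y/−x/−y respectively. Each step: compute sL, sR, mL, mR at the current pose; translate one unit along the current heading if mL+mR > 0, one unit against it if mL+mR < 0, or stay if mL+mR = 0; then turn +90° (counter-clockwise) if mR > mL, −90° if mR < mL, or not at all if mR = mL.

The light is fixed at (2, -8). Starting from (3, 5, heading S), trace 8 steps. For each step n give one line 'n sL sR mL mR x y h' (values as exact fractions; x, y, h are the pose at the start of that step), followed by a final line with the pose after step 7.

0 160/109 160/101 80/101 -80/109 3 5 S
1 20/13 4/5 2/5 -10/13 3 4 W
2 32/45 160/241 80/241 -16/45 4 4 N
3 80/97 80/53 40/53 -40/97 4 3 E
4 160/89 32/13 16/13 -80/89 5 3 S
5 5/2 10/9 5/9 -5/4 5 2 W
6 160/173 32/41 16/41 -80/173 6 2 N
7 16/17 80/49 40/49 -8/17 6 1 E
final 7 1 S

n=0: pose=(3,5,S); sL=160/109, sR=160/101; mL=80/101, mR=-80/109; mL+mR=640/11009 → advance +1; mR−mL=-16800/11009 → turn -1·90°
n=1: pose=(3,4,W); sL=20/13, sR=4/5; mL=2/5, mR=-10/13; mL+mR=-24/65 → advance -1; mR−mL=-76/65 → turn -1·90°
n=2: pose=(4,4,N); sL=32/45, sR=160/241; mL=80/241, mR=-16/45; mL+mR=-256/10845 → advance -1; mR−mL=-7456/10845 → turn -1·90°
n=3: pose=(4,3,E); sL=80/97, sR=80/53; mL=40/53, mR=-40/97; mL+mR=1760/5141 → advance +1; mR−mL=-6000/5141 → turn -1·90°
n=4: pose=(5,3,S); sL=160/89, sR=32/13; mL=16/13, mR=-80/89; mL+mR=384/1157 → advance +1; mR−mL=-2464/1157 → turn -1·90°
n=5: pose=(5,2,W); sL=5/2, sR=10/9; mL=5/9, mR=-5/4; mL+mR=-25/36 → advance -1; mR−mL=-65/36 → turn -1·90°
n=6: pose=(6,2,N); sL=160/173, sR=32/41; mL=16/41, mR=-80/173; mL+mR=-512/7093 → advance -1; mR−mL=-6048/7093 → turn -1·90°
n=7: pose=(6,1,E); sL=16/17, sR=80/49; mL=40/49, mR=-8/17; mL+mR=288/833 → advance +1; mR−mL=-1072/833 → turn -1·90°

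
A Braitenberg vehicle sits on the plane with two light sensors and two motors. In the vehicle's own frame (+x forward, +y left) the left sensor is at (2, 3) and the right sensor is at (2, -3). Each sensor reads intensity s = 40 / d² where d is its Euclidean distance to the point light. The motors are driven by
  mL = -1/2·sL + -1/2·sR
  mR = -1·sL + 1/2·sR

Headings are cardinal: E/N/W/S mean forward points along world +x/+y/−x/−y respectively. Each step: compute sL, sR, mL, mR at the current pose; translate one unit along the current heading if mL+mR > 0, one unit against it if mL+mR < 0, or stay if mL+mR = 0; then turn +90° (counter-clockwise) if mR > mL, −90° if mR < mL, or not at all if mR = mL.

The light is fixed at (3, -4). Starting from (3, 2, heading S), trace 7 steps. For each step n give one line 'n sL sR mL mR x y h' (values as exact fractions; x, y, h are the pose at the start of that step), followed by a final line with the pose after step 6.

n=0: pose=(3,2,S); sL=8/5, sR=8/5; mL=-8/5, mR=-4/5; mL+mR=-12/5 → advance -1; mR−mL=4/5 → turn +1·90°
n=1: pose=(3,3,E); sL=5/13, sR=2; mL=-31/26, mR=8/13; mL+mR=-15/26 → advance -1; mR−mL=47/26 → turn +1·90°
n=2: pose=(2,3,N); sL=40/97, sR=8/17; mL=-728/1649, mR=-292/1649; mL+mR=-60/97 → advance -1; mR−mL=436/1649 → turn +1·90°
n=3: pose=(2,2,W); sL=20/9, sR=4/9; mL=-4/3, mR=-2; mL+mR=-10/3 → advance -1; mR−mL=-2/3 → turn -1·90°
n=4: pose=(3,2,N); sL=40/73, sR=40/73; mL=-40/73, mR=-20/73; mL+mR=-60/73 → advance -1; mR−mL=20/73 → turn +1·90°
n=5: pose=(3,1,W); sL=5, sR=10/17; mL=-95/34, mR=-80/17; mL+mR=-15/2 → advance -1; mR−mL=-65/34 → turn -1·90°
n=6: pose=(4,1,N); sL=40/53, sR=8/13; mL=-472/689, mR=-308/689; mL+mR=-60/53 → advance -1; mR−mL=164/689 → turn +1·90°

0 8/5 8/5 -8/5 -4/5 3 2 S
1 5/13 2 -31/26 8/13 3 3 E
2 40/97 8/17 -728/1649 -292/1649 2 3 N
3 20/9 4/9 -4/3 -2 2 2 W
4 40/73 40/73 -40/73 -20/73 3 2 N
5 5 10/17 -95/34 -80/17 3 1 W
6 40/53 8/13 -472/689 -308/689 4 1 N
final 4 0 W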